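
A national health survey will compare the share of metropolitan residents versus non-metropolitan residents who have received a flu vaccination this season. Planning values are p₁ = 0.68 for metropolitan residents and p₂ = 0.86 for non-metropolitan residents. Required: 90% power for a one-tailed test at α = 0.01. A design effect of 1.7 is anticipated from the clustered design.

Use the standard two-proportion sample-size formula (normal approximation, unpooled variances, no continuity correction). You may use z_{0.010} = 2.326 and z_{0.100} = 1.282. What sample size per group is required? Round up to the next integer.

n = (z_α + z_β)² · [p₁(1−p₁) + p₂(1−p₂)] / (p₁ − p₂)²
  = (2.326 + 1.282)² · (0.68·0.32 + 0.86·0.14) / (-0.18)²
  = (3.608)² · (0.2176 + 0.1204) / 0.0324
  = 13.0177 · 0.3380 / 0.0324
  = 135.80
Design effect: 1.7 × 135.80 = 230.86.
Round up → n = 231 per group.

n = 231 per group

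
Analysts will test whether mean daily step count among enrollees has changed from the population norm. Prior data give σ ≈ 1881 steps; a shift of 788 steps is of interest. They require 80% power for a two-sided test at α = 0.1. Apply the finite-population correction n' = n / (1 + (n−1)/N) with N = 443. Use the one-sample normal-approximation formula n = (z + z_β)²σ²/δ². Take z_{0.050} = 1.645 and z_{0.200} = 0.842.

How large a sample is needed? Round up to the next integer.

n = 33

n = (z_{α/2} + z_β)² · σ² / δ²
  = (1.645 + 0.842)² · 1881² / 788²
  = 6.1852 · 3538161 / 620944
  = 35.24
Finite-population correction (N = 443): 35.24 / (1 + (35.24 − 1)/443) = 32.71.
Round up → n = 33.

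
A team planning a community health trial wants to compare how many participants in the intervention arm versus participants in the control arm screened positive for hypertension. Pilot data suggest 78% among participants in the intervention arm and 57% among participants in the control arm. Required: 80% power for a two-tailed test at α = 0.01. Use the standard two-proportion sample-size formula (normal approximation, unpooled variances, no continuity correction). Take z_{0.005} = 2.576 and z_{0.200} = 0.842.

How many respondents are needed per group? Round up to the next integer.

n = (z_{α/2} + z_β)² · [p₁(1−p₁) + p₂(1−p₂)] / (p₁ − p₂)²
  = (2.576 + 0.842)² · (0.78·0.22 + 0.57·0.43) / (0.21)²
  = (3.418)² · (0.1716 + 0.2451) / 0.0441
  = 11.6827 · 0.4167 / 0.0441
  = 110.39
Round up → n = 111 per group.

n = 111 per group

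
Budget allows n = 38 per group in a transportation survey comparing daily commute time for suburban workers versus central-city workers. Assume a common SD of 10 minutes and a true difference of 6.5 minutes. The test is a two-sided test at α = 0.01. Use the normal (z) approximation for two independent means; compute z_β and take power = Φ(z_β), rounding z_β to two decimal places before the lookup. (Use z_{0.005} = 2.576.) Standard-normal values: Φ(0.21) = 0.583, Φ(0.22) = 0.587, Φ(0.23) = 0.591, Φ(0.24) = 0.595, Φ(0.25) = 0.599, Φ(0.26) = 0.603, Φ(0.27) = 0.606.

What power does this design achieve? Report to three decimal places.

z_β = δ·√(n/(σ₁²+σ₂²)) − z_{α/2}
    = 6.5 · √(38/200) − 2.576
    = 6.5 · 0.43589 − 2.576
    = 2.8333 − 2.576 = 0.2573 → 0.26
Power = Φ(0.26) = 0.603.

Power ≈ 0.603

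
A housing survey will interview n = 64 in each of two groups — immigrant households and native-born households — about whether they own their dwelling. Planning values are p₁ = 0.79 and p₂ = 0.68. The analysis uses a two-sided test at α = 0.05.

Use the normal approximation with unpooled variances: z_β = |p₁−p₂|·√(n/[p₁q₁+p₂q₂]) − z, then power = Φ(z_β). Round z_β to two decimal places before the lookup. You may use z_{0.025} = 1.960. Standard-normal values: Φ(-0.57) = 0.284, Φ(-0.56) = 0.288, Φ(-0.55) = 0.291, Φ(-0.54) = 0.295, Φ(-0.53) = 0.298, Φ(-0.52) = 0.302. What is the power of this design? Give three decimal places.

Power ≈ 0.295

z_β = |p₁−p₂|·√(n/[p₁q₁+p₂q₂]) − z_{α/2}
    = 0.11 · √(64/0.3835) − 1.960
    = 0.11 · 12.9184 − 1.960
    = 1.4210 − 1.960 = -0.5390 → -0.54
Power = Φ(-0.54) = 0.295.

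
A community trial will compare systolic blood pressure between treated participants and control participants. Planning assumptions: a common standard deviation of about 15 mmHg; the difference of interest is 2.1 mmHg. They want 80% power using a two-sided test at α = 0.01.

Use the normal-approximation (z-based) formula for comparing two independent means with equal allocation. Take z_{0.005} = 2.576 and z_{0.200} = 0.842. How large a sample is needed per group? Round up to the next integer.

n = 1193 per group

n = (z_{α/2} + z_β)² · (σ₁² + σ₂²) / δ²
  = (2.576 + 0.842)² · (2·15² = 450) / 2.1²
  = 11.6827 · 450 / 4.41
  = 1192.11
Round up → n = 1193 per group.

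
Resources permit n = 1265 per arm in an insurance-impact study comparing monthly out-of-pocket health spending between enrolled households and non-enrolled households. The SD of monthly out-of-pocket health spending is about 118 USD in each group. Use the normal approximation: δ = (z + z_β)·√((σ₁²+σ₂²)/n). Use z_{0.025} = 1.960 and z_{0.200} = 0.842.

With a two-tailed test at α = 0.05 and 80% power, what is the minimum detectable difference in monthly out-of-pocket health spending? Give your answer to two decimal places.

δ = (z_{α/2} + z_β) · √((σ₁²+σ₂²)/n)
  = (1.960 + 0.842) · √(27848/1265)
  = 2.802 · √22.0142
  = 2.802 · 4.6919
  = 13.1468

Minimum detectable difference ≈ 13.15 USD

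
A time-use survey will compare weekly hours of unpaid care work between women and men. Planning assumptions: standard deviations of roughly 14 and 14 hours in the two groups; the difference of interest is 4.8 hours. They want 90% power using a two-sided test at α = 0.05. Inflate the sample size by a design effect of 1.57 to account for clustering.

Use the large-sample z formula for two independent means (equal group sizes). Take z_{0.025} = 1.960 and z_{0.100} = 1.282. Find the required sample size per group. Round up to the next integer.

n = (z_{α/2} + z_β)² · (σ₁² + σ₂²) / δ²
  = (1.960 + 1.282)² · (14² + 14² = 392) / 4.8²
  = 10.5106 · 392 / 23.04
  = 178.83
Design effect: 1.57 × 178.83 = 280.76.
Round up → n = 281 per group.

n = 281 per group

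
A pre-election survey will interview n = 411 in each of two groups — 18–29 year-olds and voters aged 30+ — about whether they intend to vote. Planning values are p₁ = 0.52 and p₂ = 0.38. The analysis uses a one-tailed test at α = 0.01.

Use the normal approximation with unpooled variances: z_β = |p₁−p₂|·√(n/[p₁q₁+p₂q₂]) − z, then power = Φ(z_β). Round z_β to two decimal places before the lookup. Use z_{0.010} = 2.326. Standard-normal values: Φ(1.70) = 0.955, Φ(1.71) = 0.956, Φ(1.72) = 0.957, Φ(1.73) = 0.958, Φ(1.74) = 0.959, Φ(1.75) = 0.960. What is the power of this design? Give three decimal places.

Power ≈ 0.960

z_β = |p₁−p₂|·√(n/[p₁q₁+p₂q₂]) − z_α
    = 0.14 · √(411/0.4852) − 2.326
    = 0.14 · 29.1045 − 2.326
    = 4.0746 − 2.326 = 1.7486 → 1.75
Power = Φ(1.75) = 0.960.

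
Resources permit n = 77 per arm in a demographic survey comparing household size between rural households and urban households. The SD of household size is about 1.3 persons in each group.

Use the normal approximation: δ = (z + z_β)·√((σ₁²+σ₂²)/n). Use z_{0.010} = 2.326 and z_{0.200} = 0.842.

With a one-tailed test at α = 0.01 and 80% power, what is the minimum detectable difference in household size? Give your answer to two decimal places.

δ = (z_α + z_β) · √((σ₁²+σ₂²)/n)
  = (2.326 + 0.842) · √(3.38/77)
  = 3.168 · √0.0439
  = 3.168 · 0.2095
  = 0.6637

Minimum detectable difference ≈ 0.66 persons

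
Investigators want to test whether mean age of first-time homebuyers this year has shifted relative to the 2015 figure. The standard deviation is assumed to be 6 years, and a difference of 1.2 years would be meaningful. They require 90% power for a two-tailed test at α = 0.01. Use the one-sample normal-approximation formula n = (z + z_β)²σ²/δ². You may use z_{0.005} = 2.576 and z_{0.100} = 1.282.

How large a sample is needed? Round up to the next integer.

n = 373

n = (z_{α/2} + z_β)² · σ² / δ²
  = (2.576 + 1.282)² · 6² / 1.2²
  = 14.8842 · 36 / 1.44
  = 372.10
Round up → n = 373.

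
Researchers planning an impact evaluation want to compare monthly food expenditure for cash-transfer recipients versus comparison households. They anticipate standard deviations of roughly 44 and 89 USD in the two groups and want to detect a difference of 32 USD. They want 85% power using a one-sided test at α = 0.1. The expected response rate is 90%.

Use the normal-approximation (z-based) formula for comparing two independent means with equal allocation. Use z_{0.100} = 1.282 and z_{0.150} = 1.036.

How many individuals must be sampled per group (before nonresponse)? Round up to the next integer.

n = 58 per group

n = (z_α + z_β)² · (σ₁² + σ₂²) / δ²
  = (1.282 + 1.036)² · (44² + 89² = 9857) / 32²
  = 5.3731 · 9857 / 1024
  = 51.72
Adjust for 90% response: 51.72 / 0.90 = 57.47.
Round up → n = 58 per group.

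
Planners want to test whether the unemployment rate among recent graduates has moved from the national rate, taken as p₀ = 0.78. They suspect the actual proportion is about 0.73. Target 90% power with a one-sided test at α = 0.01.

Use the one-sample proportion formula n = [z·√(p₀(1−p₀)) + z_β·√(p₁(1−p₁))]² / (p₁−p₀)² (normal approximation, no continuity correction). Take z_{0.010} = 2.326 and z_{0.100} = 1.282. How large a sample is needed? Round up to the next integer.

n = [z_α·√(p₀q₀) + z_β·√(p₁q₁)]² / (p₁ − p₀)²
  = [2.326·√(0.78·0.22) + 1.282·√(0.73·0.27)]² / (-0.05)²
  = [2.326·0.4142 + 1.282·0.4440]² / 0.0025
  = [1.5327]² / 0.0025
  = 939.66
Round up → n = 940.

n = 940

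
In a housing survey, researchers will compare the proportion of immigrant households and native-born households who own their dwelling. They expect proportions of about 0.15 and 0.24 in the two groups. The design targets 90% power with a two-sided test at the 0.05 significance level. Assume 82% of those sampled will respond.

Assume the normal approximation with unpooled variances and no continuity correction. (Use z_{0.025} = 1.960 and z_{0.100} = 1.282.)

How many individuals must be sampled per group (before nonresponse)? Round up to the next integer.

n = (z_{α/2} + z_β)² · [p₁(1−p₁) + p₂(1−p₂)] / (p₁ − p₂)²
  = (1.960 + 1.282)² · (0.15·0.85 + 0.24·0.76) / (-0.09)²
  = (3.242)² · (0.1275 + 0.1824) / 0.0081
  = 10.5106 · 0.3099 / 0.0081
  = 402.13
Adjust for 82% response: 402.13 / 0.82 = 490.40.
Round up → n = 491 per group.

n = 491 per group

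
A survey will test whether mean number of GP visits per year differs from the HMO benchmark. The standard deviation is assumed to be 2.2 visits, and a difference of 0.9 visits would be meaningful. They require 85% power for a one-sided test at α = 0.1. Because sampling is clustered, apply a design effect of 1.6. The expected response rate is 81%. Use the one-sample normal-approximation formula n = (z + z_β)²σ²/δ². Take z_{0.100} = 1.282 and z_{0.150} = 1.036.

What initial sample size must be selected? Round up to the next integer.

n = (z_α + z_β)² · σ² / δ²
  = (1.282 + 1.036)² · 2.2² / 0.9²
  = 5.3731 · 4.84 / 0.81
  = 32.11
Design effect: 1.6 × 32.11 = 51.37.
Adjust for 81% response: 51.37 / 0.81 = 63.42.
Round up → n = 64.

n = 64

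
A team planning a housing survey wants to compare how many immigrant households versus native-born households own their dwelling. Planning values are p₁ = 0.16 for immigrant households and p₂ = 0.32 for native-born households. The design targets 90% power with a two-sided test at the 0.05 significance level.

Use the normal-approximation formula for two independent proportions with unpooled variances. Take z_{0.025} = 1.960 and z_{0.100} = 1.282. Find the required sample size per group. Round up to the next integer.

n = (z_{α/2} + z_β)² · [p₁(1−p₁) + p₂(1−p₂)] / (p₁ − p₂)²
  = (1.960 + 1.282)² · (0.16·0.84 + 0.32·0.68) / (-0.16)²
  = (3.242)² · (0.1344 + 0.2176) / 0.0256
  = 10.5106 · 0.3520 / 0.0256
  = 144.52
Round up → n = 145 per group.

n = 145 per group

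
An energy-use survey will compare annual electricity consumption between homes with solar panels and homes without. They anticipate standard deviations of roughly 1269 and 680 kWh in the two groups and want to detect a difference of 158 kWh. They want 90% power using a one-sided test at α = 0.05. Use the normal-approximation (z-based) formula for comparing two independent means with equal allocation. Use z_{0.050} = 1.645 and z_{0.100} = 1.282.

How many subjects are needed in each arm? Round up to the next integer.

n = (z_α + z_β)² · (σ₁² + σ₂²) / δ²
  = (1.645 + 1.282)² · (1269² + 680² = 2072761) / 158²
  = 8.5673 · 2072761 / 24964
  = 711.35
Round up → n = 712 per group.

n = 712 per group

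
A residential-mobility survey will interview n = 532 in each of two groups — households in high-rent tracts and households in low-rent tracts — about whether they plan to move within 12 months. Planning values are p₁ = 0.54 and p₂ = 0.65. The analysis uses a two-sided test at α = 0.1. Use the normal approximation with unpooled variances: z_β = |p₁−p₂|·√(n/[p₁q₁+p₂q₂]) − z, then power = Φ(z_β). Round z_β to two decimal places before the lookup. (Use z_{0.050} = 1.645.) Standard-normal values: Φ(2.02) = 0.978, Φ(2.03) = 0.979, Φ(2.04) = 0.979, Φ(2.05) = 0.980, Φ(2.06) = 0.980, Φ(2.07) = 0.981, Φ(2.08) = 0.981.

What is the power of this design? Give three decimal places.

Power ≈ 0.979

z_β = |p₁−p₂|·√(n/[p₁q₁+p₂q₂]) − z_{α/2}
    = 0.11 · √(532/0.4759) − 1.645
    = 0.11 · 33.4347 − 1.645
    = 3.6778 − 1.645 = 2.0328 → 2.03
Power = Φ(2.03) = 0.979.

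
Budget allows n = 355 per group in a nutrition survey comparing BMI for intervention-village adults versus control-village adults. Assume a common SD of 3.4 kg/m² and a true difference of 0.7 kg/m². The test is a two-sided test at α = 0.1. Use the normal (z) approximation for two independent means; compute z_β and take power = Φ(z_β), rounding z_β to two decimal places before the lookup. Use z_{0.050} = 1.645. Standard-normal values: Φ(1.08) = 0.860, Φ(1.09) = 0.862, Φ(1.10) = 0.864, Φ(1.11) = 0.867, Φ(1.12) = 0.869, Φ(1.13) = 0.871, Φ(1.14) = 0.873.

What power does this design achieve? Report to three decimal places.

z_β = δ·√(n/(σ₁²+σ₂²)) − z_{α/2}
    = 0.7 · √(355/23.12) − 1.645
    = 0.7 · 3.91850 − 1.645
    = 2.7430 − 1.645 = 1.0980 → 1.10
Power = Φ(1.10) = 0.864.

Power ≈ 0.864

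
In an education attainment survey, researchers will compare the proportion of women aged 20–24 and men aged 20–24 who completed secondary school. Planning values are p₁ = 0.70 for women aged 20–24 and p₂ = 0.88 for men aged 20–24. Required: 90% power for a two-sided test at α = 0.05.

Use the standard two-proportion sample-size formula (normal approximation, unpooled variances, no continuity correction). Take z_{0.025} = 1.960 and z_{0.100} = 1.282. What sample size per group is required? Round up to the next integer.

n = (z_{α/2} + z_β)² · [p₁(1−p₁) + p₂(1−p₂)] / (p₁ − p₂)²
  = (1.960 + 1.282)² · (0.70·0.30 + 0.88·0.12) / (-0.18)²
  = (3.242)² · (0.2100 + 0.1056) / 0.0324
  = 10.5106 · 0.3156 / 0.0324
  = 102.38
Round up → n = 103 per group.

n = 103 per group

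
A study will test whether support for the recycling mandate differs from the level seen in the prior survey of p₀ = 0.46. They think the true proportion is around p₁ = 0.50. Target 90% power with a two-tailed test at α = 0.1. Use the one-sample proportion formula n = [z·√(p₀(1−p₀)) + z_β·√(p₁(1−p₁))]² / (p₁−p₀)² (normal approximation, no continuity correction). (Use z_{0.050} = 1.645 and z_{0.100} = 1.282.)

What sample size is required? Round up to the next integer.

n = 1334

n = [z_{α/2}·√(p₀q₀) + z_β·√(p₁q₁)]² / (p₁ − p₀)²
  = [1.645·√(0.46·0.54) + 1.282·√(0.50·0.50)]² / (0.04)²
  = [1.645·0.4984 + 1.282·0.5000]² / 0.0016
  = [1.4609]² / 0.0016
  = 1333.83
Round up → n = 1334.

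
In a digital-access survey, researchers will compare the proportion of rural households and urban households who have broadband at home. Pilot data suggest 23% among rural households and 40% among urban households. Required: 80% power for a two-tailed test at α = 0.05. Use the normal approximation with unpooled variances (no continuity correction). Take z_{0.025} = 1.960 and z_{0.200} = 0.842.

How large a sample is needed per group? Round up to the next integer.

n = 114 per group

n = (z_{α/2} + z_β)² · [p₁(1−p₁) + p₂(1−p₂)] / (p₁ − p₂)²
  = (1.960 + 0.842)² · (0.23·0.77 + 0.40·0.60) / (-0.17)²
  = (2.802)² · (0.1771 + 0.2400) / 0.0289
  = 7.8512 · 0.4171 / 0.0289
  = 113.31
Round up → n = 114 per group.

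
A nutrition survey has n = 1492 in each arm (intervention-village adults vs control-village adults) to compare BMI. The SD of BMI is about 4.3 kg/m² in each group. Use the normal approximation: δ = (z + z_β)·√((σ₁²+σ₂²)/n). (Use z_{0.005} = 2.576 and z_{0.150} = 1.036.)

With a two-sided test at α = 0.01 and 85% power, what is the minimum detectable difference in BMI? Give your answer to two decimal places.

Minimum detectable difference ≈ 0.57 kg/m²

δ = (z_{α/2} + z_β) · √((σ₁²+σ₂²)/n)
  = (2.576 + 1.036) · √(36.98/1492)
  = 3.612 · √0.02479
  = 3.612 · 0.1574
  = 0.5687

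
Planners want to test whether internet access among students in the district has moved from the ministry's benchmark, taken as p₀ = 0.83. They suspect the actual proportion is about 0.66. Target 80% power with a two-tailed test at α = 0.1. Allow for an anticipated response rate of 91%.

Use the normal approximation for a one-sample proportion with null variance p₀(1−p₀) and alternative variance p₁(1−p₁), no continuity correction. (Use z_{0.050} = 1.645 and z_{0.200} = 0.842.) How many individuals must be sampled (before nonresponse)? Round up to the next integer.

n = 40

n = [z_{α/2}·√(p₀q₀) + z_β·√(p₁q₁)]² / (p₁ − p₀)²
  = [1.645·√(0.83·0.17) + 0.842·√(0.66·0.34)]² / (-0.17)²
  = [1.645·0.3756 + 0.842·0.4737]² / 0.0289
  = [1.0168]² / 0.0289
  = 35.77
Adjust for 91% response: 35.77 / 0.91 = 39.31.
Round up → n = 40.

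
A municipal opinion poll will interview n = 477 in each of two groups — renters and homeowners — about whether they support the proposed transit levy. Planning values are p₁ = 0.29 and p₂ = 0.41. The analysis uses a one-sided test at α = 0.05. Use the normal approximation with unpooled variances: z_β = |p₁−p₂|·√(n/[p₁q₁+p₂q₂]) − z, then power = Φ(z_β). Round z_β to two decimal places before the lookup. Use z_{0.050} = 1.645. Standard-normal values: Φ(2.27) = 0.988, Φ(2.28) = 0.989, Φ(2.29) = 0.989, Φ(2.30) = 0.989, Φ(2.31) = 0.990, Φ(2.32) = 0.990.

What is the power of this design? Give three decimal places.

z_β = |p₁−p₂|·√(n/[p₁q₁+p₂q₂]) − z_α
    = 0.12 · √(477/0.4478) − 1.645
    = 0.12 · 32.6375 − 1.645
    = 3.9165 − 1.645 = 2.2715 → 2.27
Power = Φ(2.27) = 0.988.

Power ≈ 0.988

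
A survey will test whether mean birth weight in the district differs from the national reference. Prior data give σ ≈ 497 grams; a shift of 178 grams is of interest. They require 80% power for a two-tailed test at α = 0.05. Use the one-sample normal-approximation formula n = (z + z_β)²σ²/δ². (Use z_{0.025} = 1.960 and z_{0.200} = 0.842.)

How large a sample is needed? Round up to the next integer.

n = (z_{α/2} + z_β)² · σ² / δ²
  = (1.960 + 0.842)² · 497² / 178²
  = 7.8512 · 247009 / 31684
  = 61.21
Round up → n = 62.

n = 62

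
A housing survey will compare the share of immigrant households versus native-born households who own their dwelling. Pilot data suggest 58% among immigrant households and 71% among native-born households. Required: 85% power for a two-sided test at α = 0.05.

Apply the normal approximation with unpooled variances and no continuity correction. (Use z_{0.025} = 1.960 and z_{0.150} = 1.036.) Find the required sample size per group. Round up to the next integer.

n = 239 per group

n = (z_{α/2} + z_β)² · [p₁(1−p₁) + p₂(1−p₂)] / (p₁ − p₂)²
  = (1.960 + 1.036)² · (0.58·0.42 + 0.71·0.29) / (-0.13)²
  = (2.996)² · (0.2436 + 0.2059) / 0.0169
  = 8.9760 · 0.4495 / 0.0169
  = 238.74
Round up → n = 239 per group.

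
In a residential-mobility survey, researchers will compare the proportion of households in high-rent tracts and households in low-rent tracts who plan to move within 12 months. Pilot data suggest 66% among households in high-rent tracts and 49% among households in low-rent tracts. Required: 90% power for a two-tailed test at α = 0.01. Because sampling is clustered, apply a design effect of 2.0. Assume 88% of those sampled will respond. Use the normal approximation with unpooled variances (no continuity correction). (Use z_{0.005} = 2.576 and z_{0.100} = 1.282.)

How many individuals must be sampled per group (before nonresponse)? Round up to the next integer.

n = 556 per group

n = (z_{α/2} + z_β)² · [p₁(1−p₁) + p₂(1−p₂)] / (p₁ − p₂)²
  = (2.576 + 1.282)² · (0.66·0.34 + 0.49·0.51) / (0.17)²
  = (3.858)² · (0.2244 + 0.2499) / 0.0289
  = 14.8842 · 0.4743 / 0.0289
  = 244.28
Design effect: 2.0 × 244.28 = 488.55.
Adjust for 88% response: 488.55 / 0.88 = 555.17.
Round up → n = 556 per group.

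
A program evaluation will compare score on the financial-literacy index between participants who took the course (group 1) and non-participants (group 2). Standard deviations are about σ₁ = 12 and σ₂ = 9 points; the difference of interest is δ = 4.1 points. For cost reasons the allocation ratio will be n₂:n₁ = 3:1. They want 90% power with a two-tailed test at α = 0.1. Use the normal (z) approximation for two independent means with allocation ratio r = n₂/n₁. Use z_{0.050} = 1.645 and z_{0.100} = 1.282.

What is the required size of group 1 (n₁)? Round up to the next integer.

n₁ = 88

n₁ = (z_{α/2} + z_β)² · (σ₁² + σ₂²/r) / δ²
   = (1.645 + 1.282)² · (12² + 9²/3) / 4.1²
   = 8.5673 · (144 + 27) / 16.81
   = 8.5673 · 171 / 16.81
   = 87.15
Round up → n₁ = 88; n₂ = r·n₁ = 3 × 88 = 264.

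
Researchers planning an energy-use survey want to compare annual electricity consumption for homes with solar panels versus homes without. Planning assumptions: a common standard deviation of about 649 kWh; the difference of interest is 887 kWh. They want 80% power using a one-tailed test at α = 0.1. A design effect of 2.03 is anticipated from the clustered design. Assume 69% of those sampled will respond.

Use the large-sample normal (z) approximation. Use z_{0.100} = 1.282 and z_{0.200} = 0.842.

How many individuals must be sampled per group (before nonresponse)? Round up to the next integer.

n = 15 per group

n = (z_α + z_β)² · (σ₁² + σ₂²) / δ²
  = (1.282 + 0.842)² · (2·649² = 842402) / 887²
  = 4.5114 · 842402 / 786769
  = 4.83
Design effect: 2.03 × 4.83 = 9.81.
Adjust for 69% response: 9.81 / 0.69 = 14.21.
Round up → n = 15 per group.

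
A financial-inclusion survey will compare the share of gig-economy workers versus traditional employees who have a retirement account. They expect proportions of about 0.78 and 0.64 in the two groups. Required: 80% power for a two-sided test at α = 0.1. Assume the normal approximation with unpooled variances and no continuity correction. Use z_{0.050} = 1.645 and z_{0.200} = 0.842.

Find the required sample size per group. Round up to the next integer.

n = (z_{α/2} + z_β)² · [p₁(1−p₁) + p₂(1−p₂)] / (p₁ − p₂)²
  = (1.645 + 0.842)² · (0.78·0.22 + 0.64·0.36) / (0.14)²
  = (2.487)² · (0.1716 + 0.2304) / 0.0196
  = 6.1852 · 0.4020 / 0.0196
  = 126.86
Round up → n = 127 per group.

n = 127 per group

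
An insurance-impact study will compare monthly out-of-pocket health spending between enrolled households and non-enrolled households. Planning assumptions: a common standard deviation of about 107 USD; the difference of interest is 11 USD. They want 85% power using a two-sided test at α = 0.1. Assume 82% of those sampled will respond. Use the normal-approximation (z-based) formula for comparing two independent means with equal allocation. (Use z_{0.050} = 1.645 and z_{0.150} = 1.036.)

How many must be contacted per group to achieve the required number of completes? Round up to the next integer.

n = 1659 per group

n = (z_{α/2} + z_β)² · (σ₁² + σ₂²) / δ²
  = (1.645 + 1.036)² · (2·107² = 22898) / 11²
  = 7.1878 · 22898 / 121
  = 1360.21
Adjust for 82% response: 1360.21 / 0.82 = 1658.79.
Round up → n = 1659 per group.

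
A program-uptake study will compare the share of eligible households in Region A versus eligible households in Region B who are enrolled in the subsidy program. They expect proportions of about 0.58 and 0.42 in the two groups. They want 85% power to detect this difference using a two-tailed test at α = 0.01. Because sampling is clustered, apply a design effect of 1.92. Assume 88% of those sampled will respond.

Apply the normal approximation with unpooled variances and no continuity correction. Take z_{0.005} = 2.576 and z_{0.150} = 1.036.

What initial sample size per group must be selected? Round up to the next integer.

n = 542 per group

n = (z_{α/2} + z_β)² · [p₁(1−p₁) + p₂(1−p₂)] / (p₁ − p₂)²
  = (2.576 + 1.036)² · (0.58·0.42 + 0.42·0.58) / (0.16)²
  = (3.612)² · (0.2436 + 0.2436) / 0.0256
  = 13.0465 · 0.4872 / 0.0256
  = 248.29
Design effect: 1.92 × 248.29 = 476.72.
Adjust for 88% response: 476.72 / 0.88 = 541.73.
Round up → n = 542 per group.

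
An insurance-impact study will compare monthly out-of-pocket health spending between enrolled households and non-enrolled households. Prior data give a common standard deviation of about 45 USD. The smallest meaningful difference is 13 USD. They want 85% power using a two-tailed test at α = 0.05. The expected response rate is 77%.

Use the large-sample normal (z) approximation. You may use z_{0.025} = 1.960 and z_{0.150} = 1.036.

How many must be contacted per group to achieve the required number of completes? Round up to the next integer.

n = 280 per group

n = (z_{α/2} + z_β)² · (σ₁² + σ₂²) / δ²
  = (1.960 + 1.036)² · (2·45² = 4050) / 13²
  = 8.9760 · 4050 / 169
  = 215.11
Adjust for 77% response: 215.11 / 0.77 = 279.36.
Round up → n = 280 per group.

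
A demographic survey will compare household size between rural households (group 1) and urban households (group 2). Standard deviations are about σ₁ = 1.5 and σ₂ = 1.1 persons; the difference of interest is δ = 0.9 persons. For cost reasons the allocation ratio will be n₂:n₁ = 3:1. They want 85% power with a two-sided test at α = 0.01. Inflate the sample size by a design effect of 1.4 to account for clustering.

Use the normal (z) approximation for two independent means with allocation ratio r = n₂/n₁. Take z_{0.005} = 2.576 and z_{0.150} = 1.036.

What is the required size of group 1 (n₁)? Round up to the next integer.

n₁ = (z_{α/2} + z_β)² · (σ₁² + σ₂²/r) / δ²
   = (2.576 + 1.036)² · (1.5² + 1.1²/3) / 0.9²
   = 13.0465 · (2.25 + 0.40333) / 0.81
   = 13.0465 · 2.6533 / 0.81
   = 42.74
Design effect: 1.4 × 42.74 = 59.83.
Round up → n₁ = 60; n₂ = r·n₁ = 3 × 60 = 180.

n₁ = 60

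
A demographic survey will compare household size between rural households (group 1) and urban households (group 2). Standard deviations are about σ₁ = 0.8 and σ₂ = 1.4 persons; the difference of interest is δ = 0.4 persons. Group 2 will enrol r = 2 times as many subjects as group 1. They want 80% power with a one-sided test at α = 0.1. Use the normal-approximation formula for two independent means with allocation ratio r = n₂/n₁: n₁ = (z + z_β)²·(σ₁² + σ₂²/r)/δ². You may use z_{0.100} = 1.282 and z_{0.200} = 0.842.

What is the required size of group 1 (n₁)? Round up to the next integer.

n₁ = 46

n₁ = (z_α + z_β)² · (σ₁² + σ₂²/r) / δ²
   = (1.282 + 0.842)² · (0.8² + 1.4²/2) / 0.4²
   = 4.5114 · (0.64 + 0.98) / 0.16
   = 4.5114 · 1.62 / 0.16
   = 45.68
Round up → n₁ = 46; n₂ = r·n₁ = 2 × 46 = 92.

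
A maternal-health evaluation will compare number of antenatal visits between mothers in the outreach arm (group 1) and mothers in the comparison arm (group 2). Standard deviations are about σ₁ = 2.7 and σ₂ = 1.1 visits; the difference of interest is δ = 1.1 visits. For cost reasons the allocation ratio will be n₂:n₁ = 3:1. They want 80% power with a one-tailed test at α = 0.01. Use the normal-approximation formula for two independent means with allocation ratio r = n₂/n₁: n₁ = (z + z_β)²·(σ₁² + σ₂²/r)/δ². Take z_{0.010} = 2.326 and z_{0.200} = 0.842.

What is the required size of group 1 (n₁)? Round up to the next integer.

n₁ = 64

n₁ = (z_α + z_β)² · (σ₁² + σ₂²/r) / δ²
   = (2.326 + 0.842)² · (2.7² + 1.1²/3) / 1.1²
   = 10.0362 · (7.29 + 0.40333) / 1.21
   = 10.0362 · 7.6933 / 1.21
   = 63.81
Round up → n₁ = 64; n₂ = r·n₁ = 3 × 64 = 192.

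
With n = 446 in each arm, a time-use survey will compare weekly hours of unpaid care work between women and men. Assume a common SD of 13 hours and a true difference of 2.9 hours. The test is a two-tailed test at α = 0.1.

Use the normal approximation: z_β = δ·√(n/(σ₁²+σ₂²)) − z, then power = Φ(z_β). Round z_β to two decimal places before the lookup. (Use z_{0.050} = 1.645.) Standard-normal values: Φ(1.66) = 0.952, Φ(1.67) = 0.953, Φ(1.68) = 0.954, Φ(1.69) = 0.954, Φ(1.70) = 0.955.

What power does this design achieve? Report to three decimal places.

z_β = δ·√(n/(σ₁²+σ₂²)) − z_{α/2}
    = 2.9 · √(446/338) − 1.645
    = 2.9 · 1.14871 − 1.645
    = 3.3312 − 1.645 = 1.6862 → 1.69
Power = Φ(1.69) = 0.954.

Power ≈ 0.954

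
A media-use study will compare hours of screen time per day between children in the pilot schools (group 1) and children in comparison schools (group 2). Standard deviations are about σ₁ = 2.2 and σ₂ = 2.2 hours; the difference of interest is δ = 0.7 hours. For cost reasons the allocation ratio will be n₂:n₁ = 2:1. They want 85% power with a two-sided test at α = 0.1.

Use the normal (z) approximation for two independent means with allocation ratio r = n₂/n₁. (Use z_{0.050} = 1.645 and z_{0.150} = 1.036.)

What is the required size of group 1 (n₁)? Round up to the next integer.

n₁ = 107

n₁ = (z_{α/2} + z_β)² · (σ₁² + σ₂²/r) / δ²
   = (1.645 + 1.036)² · (2.2² + 2.2²/2) / 0.7²
   = 7.1878 · (4.84 + 2.42) / 0.49
   = 7.1878 · 7.26 / 0.49
   = 106.50
Round up → n₁ = 107; n₂ = r·n₁ = 2 × 107 = 214.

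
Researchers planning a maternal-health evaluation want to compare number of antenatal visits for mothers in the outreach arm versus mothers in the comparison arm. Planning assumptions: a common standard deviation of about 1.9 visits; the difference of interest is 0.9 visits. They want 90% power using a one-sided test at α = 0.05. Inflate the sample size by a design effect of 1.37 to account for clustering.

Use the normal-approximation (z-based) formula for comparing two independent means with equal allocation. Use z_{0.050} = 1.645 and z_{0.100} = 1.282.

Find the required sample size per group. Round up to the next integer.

n = 105 per group

n = (z_α + z_β)² · (σ₁² + σ₂²) / δ²
  = (1.645 + 1.282)² · (2·1.9² = 7.22) / 0.9²
  = 8.5673 · 7.22 / 0.81
  = 76.37
Design effect: 1.37 × 76.37 = 104.62.
Round up → n = 105 per group.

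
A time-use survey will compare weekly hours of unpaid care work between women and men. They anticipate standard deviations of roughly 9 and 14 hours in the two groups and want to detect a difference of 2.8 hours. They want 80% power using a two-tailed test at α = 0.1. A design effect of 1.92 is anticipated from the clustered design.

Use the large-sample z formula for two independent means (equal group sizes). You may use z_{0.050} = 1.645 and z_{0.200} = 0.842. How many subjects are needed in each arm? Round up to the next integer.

n = (z_{α/2} + z_β)² · (σ₁² + σ₂²) / δ²
  = (1.645 + 0.842)² · (9² + 14² = 277) / 2.8²
  = 6.1852 · 277 / 7.84
  = 218.53
Design effect: 1.92 × 218.53 = 419.58.
Round up → n = 420 per group.

n = 420 per group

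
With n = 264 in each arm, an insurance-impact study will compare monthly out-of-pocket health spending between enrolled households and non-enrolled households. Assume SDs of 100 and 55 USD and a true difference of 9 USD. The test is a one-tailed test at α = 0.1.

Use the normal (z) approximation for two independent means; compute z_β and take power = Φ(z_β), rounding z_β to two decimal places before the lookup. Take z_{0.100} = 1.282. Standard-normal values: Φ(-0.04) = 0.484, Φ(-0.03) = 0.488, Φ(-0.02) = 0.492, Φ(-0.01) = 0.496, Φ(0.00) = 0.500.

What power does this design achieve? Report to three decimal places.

Power ≈ 0.500

z_β = δ·√(n/(σ₁²+σ₂²)) − z_α
    = 9 · √(264/13025) − 1.282
    = 9 · 0.14237 − 1.282
    = 1.2813 − 1.282 = -0.0007 → -0.00
Power = Φ(-0.00) = 0.500.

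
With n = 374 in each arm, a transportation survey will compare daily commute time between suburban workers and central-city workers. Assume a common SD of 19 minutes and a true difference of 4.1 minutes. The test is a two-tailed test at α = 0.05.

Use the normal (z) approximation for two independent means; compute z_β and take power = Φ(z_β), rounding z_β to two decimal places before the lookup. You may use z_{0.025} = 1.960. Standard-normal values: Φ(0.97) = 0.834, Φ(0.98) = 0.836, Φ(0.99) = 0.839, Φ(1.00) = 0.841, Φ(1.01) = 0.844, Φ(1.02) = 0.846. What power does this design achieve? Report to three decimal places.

z_β = δ·√(n/(σ₁²+σ₂²)) − z_{α/2}
    = 4.1 · √(374/722) − 1.960
    = 4.1 · 0.71973 − 1.960
    = 2.9509 − 1.960 = 0.9909 → 0.99
Power = Φ(0.99) = 0.839.

Power ≈ 0.839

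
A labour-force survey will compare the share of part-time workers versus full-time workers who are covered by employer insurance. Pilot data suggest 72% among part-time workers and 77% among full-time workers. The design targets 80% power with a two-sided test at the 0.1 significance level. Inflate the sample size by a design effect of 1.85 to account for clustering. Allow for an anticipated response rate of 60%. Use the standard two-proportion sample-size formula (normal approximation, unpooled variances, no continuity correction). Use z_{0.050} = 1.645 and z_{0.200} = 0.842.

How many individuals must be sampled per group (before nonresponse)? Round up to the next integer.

n = 2889 per group

n = (z_{α/2} + z_β)² · [p₁(1−p₁) + p₂(1−p₂)] / (p₁ − p₂)²
  = (1.645 + 0.842)² · (0.72·0.28 + 0.77·0.23) / (-0.05)²
  = (2.487)² · (0.2016 + 0.1771) / 0.0025
  = 6.1852 · 0.3787 / 0.0025
  = 936.93
Design effect: 1.85 × 936.93 = 1733.32.
Adjust for 60% response: 1733.32 / 0.60 = 2888.87.
Round up → n = 2889 per group.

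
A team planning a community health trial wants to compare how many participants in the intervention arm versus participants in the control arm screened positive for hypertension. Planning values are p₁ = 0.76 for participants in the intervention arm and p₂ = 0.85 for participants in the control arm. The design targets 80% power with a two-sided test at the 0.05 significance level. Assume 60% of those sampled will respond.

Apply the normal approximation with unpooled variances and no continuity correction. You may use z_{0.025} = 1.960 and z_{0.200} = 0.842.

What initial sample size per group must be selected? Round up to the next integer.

n = 501 per group

n = (z_{α/2} + z_β)² · [p₁(1−p₁) + p₂(1−p₂)] / (p₁ − p₂)²
  = (1.960 + 0.842)² · (0.76·0.24 + 0.85·0.15) / (-0.09)²
  = (2.802)² · (0.1824 + 0.1275) / 0.0081
  = 7.8512 · 0.3099 / 0.0081
  = 300.38
Adjust for 60% response: 300.38 / 0.60 = 500.64.
Round up → n = 501 per group.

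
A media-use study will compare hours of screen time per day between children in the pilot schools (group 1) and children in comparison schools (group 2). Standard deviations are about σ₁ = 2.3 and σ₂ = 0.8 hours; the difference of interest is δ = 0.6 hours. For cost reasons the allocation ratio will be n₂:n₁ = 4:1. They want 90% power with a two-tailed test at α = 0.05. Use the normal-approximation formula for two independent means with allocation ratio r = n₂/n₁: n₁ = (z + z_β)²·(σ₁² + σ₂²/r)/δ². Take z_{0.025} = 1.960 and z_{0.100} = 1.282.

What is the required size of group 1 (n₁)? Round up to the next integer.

n₁ = (z_{α/2} + z_β)² · (σ₁² + σ₂²/r) / δ²
   = (1.960 + 1.282)² · (2.3² + 0.8²/4) / 0.6²
   = 10.5106 · (5.29 + 0.16) / 0.36
   = 10.5106 · 5.45 / 0.36
   = 159.12
Round up → n₁ = 160; n₂ = r·n₁ = 4 × 160 = 640.

n₁ = 160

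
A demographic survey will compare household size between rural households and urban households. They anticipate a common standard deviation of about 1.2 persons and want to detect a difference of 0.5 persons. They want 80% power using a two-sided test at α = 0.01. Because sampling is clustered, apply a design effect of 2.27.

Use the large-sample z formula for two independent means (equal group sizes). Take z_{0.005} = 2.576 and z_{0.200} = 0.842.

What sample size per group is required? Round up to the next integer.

n = (z_{α/2} + z_β)² · (σ₁² + σ₂²) / δ²
  = (2.576 + 0.842)² · (2·1.2² = 2.88) / 0.5²
  = 11.6827 · 2.88 / 0.25
  = 134.58
Design effect: 2.27 × 134.58 = 305.51.
Round up → n = 306 per group.

n = 306 per group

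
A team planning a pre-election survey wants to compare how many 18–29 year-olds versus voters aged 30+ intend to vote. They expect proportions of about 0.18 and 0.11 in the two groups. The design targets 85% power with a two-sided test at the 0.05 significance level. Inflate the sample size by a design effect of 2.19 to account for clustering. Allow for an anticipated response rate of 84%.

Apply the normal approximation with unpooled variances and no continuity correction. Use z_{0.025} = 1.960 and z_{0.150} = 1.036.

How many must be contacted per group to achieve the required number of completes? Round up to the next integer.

n = (z_{α/2} + z_β)² · [p₁(1−p₁) + p₂(1−p₂)] / (p₁ − p₂)²
  = (1.960 + 1.036)² · (0.18·0.82 + 0.11·0.89) / (0.07)²
  = (2.996)² · (0.1476 + 0.0979) / 0.0049
  = 8.9760 · 0.2455 / 0.0049
  = 449.72
Design effect: 2.19 × 449.72 = 984.88.
Adjust for 84% response: 984.88 / 0.84 = 1172.48.
Round up → n = 1173 per group.

n = 1173 per group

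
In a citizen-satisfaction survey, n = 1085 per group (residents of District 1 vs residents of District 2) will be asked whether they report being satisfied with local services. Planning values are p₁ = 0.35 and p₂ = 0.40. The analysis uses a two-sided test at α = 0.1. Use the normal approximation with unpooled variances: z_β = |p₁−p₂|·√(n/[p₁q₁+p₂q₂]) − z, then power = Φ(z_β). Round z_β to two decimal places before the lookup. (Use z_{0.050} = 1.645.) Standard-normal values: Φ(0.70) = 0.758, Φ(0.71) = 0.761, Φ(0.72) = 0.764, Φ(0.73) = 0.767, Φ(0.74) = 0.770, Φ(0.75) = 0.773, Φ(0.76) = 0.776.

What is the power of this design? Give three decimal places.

Power ≈ 0.776

z_β = |p₁−p₂|·√(n/[p₁q₁+p₂q₂]) − z_{α/2}
    = 0.05 · √(1085/0.4675) − 1.645
    = 0.05 · 48.1753 − 1.645
    = 2.4088 − 1.645 = 0.7638 → 0.76
Power = Φ(0.76) = 0.776.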